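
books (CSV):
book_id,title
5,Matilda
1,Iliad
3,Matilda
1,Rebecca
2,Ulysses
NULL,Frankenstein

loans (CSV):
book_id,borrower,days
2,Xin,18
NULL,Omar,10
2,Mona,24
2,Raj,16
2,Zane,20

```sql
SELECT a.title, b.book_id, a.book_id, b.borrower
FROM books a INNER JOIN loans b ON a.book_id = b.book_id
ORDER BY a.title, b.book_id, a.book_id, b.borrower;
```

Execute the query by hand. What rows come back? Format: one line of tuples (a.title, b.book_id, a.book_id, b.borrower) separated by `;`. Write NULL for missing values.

(Ulysses, 2, 2, Mona); (Ulysses, 2, 2, Raj); (Ulysses, 2, 2, Xin); (Ulysses, 2, 2, Zane)

INNER JOIN keeps only pairs where the ON condition holds.
Matching on a.book_id = b.book_id. A NULL in a compared column never satisfies the condition.
- book_id=5: no matching b row, dropped.
- book_id=1: no matching b row, dropped.
- book_id=3: no matching b row, dropped.
- book_id=1: no matching b row, dropped.
- book_id=2: 4 matching b row(s), so 4 row(s) emitted.
- book_id=NULL: no matching b row, dropped.
After projecting and ordering:
a.title | b.book_id | a.book_id | b.borrower
Ulysses | 2 | 2 | Mona
Ulysses | 2 | 2 | Raj
Ulysses | 2 | 2 | Xin
Ulysses | 2 | 2 | Zane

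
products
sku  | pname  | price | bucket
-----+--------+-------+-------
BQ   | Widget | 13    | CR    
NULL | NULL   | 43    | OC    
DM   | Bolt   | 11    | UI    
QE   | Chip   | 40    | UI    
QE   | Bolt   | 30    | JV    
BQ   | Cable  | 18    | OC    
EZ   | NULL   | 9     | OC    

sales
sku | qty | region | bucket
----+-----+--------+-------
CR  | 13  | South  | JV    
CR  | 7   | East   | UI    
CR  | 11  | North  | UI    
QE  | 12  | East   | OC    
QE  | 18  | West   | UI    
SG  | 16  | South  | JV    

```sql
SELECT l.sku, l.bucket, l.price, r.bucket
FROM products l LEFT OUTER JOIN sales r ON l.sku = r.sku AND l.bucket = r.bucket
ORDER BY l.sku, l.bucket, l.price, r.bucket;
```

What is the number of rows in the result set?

LEFT JOIN keeps every row from `products`; unmatched rows get NULL for `sales`'s columns.
Matching on l.sku = r.sku AND l.bucket = r.bucket. A NULL in a compared column never satisfies the condition.
- l (sku=BQ, bucket=CR) has no partner → padded with NULL.
- l (sku=NULL, bucket=OC) has no partner → padded with NULL.
- l (sku=DM, bucket=UI) has no partner → padded with NULL.
- l (sku=QE, bucket=UI) pairs with 1 row(s) of r.
- l (sku=QE, bucket=JV) has no partner → padded with NULL.
- l (sku=BQ, bucket=OC) has no partner → padded with NULL.
- l (sku=EZ, bucket=OC) has no partner → padded with NULL.
Total: 1 matched + 6 padded = 7 rows.

7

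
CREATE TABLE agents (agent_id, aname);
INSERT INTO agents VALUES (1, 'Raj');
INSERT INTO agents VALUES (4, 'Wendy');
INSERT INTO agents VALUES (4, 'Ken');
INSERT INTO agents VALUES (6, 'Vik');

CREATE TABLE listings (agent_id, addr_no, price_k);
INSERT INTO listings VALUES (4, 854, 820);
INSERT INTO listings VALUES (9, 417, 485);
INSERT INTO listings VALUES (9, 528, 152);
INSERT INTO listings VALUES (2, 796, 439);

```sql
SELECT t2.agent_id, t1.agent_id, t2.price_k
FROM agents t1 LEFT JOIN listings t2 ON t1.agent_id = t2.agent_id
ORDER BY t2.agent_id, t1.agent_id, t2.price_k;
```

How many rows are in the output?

4

LEFT JOIN keeps every row from `agents`; unmatched rows get NULL for `listings`'s columns.
Matching on t1.agent_id = t2.agent_id.
Matched pairs: 2; unmatched t1 rows kept: 2.
Total: 2 matched + 2 padded = 4 rows.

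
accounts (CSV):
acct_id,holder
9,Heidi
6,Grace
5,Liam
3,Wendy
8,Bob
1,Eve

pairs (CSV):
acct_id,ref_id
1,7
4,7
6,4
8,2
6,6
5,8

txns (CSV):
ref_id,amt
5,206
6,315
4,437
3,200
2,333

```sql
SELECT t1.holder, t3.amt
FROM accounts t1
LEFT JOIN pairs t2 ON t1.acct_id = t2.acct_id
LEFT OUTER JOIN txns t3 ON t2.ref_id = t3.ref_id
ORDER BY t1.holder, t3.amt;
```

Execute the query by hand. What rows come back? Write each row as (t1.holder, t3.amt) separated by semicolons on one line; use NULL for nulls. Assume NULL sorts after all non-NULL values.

(Bob, 333); (Eve, NULL); (Grace, 315); (Grace, 437); (Heidi, NULL); (Liam, NULL); (Wendy, NULL)

Joins associate left-to-right: accounts LEFT JOIN pairs on acct_id gives 7 intermediate row(s).
Then LEFT JOIN `txns t3` on ref_id: each of those 7 rows is kept; rows whose t2.ref_id has no match in t3 get NULL for t3's columns.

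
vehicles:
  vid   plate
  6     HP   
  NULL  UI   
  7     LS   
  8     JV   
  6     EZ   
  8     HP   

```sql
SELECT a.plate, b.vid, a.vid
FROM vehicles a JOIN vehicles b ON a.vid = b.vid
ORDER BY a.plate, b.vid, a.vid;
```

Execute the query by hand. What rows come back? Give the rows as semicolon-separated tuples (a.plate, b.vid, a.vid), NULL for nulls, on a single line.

INNER JOIN keeps only pairs where the ON condition holds.
Matching on a.vid = b.vid. A NULL in a compared column never satisfies the condition.
Matched pairs: 9.

(EZ, 6, 6); (EZ, 6, 6); (HP, 6, 6); (HP, 6, 6); (HP, 8, 8); (HP, 8, 8); (JV, 8, 8); (JV, 8, 8); (LS, 7, 7)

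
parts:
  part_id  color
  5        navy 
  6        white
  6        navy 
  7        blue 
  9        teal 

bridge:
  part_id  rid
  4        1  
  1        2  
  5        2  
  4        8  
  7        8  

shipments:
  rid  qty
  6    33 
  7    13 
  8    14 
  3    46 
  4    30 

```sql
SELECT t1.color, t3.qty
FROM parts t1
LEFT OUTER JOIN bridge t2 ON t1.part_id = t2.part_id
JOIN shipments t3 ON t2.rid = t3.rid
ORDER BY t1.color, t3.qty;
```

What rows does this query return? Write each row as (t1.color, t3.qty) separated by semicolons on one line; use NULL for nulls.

Joins associate left-to-right: parts LEFT JOIN bridge on part_id gives 5 intermediate row(s).
Then INNER JOIN `shipments t3` on rid: keep only rows whose t2.rid appears in t3.

(blue, 14)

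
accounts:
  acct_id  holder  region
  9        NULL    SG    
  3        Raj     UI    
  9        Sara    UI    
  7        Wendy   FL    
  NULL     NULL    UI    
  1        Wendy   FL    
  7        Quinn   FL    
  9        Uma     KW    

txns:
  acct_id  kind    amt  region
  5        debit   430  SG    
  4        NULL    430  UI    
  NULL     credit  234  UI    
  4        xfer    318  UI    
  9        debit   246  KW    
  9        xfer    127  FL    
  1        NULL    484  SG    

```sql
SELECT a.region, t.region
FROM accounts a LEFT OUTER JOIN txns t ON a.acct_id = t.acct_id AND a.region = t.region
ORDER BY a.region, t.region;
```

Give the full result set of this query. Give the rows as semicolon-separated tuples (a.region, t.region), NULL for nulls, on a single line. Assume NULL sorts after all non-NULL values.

LEFT JOIN keeps every row from `accounts`; unmatched rows get NULL for `txns`'s columns.
Matching on a.acct_id = t.acct_id AND a.region = t.region. A NULL in a compared column never satisfies the condition.
Matched pairs: 1; unmatched a rows kept: 7.

(FL, NULL); (FL, NULL); (FL, NULL); (KW, KW); (SG, NULL); (UI, NULL); (UI, NULL); (UI, NULL)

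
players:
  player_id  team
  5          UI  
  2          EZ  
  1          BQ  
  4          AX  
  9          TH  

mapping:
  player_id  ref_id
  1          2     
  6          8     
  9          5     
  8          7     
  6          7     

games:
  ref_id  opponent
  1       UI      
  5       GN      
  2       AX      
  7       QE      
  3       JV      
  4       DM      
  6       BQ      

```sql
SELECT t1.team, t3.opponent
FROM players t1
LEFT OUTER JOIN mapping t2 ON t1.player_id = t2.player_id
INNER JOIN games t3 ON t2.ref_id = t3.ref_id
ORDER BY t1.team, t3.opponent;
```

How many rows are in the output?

2

Joins associate left-to-right: players LEFT JOIN mapping on player_id gives 5 intermediate row(s).
Then INNER JOIN `games t3` on ref_id: keep only rows whose t2.ref_id appears in t3.
Result: 2 row(s).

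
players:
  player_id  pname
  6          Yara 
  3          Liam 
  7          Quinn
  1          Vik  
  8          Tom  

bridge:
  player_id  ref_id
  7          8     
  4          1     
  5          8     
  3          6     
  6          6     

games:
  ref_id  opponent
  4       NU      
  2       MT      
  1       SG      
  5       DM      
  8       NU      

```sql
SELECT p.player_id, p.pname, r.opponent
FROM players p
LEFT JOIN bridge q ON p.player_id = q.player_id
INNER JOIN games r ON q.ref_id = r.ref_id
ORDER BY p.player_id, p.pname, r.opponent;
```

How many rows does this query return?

1

Evaluate left to right. First `players p LEFT JOIN bridge q` on player_id: 5 row(s).
Then INNER JOIN `games r` on ref_id: keep only rows whose q.ref_id appears in r.
Result: 1 row(s).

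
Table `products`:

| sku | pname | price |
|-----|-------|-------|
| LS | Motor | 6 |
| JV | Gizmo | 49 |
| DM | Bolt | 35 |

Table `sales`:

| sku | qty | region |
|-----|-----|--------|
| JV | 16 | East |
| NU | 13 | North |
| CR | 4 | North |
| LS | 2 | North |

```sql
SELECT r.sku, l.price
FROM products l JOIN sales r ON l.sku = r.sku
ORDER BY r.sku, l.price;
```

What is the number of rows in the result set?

2

INNER JOIN keeps only pairs where the ON condition holds.
Matching on l.sku = r.sku.
Matched pairs: 2.
Total: 2 rows.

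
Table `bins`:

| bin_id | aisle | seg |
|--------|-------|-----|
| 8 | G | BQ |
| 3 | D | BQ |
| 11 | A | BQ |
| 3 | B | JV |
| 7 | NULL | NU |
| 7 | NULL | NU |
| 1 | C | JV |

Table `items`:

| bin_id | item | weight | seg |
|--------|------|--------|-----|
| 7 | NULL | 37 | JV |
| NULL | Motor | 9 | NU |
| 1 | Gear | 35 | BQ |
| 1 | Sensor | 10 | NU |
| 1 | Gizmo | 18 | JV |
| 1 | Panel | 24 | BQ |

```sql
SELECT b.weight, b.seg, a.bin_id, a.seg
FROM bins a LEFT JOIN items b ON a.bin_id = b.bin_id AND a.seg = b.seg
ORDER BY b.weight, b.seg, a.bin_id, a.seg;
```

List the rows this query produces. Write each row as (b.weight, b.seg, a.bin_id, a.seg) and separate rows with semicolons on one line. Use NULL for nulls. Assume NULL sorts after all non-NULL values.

LEFT JOIN keeps every row from `bins`; unmatched rows get NULL for `items`'s columns.
Matching on a.bin_id = b.bin_id AND a.seg = b.seg. A NULL in a compared column never satisfies the condition.
- a[0] bin_id=8, seg=BQ → no match; kept with NULLs on the b side.
- a[1] bin_id=3, seg=BQ → no match; kept with NULLs on the b side.
- a[2] bin_id=11, seg=BQ → no match; kept with NULLs on the b side.
- a[3] bin_id=3, seg=JV → no match; kept with NULLs on the b side.
- a[4] bin_id=7, seg=NU → no match; kept with NULLs on the b side.
- a[5] bin_id=7, seg=NU → no match; kept with NULLs on the b side.
- a[6] bin_id=1, seg=JV → 1 match(es) in b → 1 row(s).
After projecting and ordering:
b.weight | b.seg | a.bin_id | a.seg
18 | JV | 1 | JV
NULL | NULL | 3 | BQ
NULL | NULL | 3 | JV
NULL | NULL | 7 | NU
NULL | NULL | 7 | NU
NULL | NULL | 8 | BQ
NULL | NULL | 11 | BQ

(18, JV, 1, JV); (NULL, NULL, 3, BQ); (NULL, NULL, 3, JV); (NULL, NULL, 7, NU); (NULL, NULL, 7, NU); (NULL, NULL, 8, BQ); (NULL, NULL, 11, BQ)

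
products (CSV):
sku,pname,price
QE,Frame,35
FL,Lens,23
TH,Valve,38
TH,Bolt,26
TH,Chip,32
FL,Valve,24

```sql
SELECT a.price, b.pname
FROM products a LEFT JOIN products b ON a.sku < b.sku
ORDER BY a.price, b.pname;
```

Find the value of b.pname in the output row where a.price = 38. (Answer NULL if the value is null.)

NULL

LEFT JOIN keeps every row from `products a`; unmatched rows get NULL for `products b`'s columns.
Matching on a.sku < b.sku.
- sku=QE: 3 matching b row(s), so 3 row(s) emitted.
- sku=FL: 4 matching b row(s), so 4 row(s) emitted.
- sku=TH: no b row matches, row kept with b columns NULL.
- sku=TH: no b row matches, row kept with b columns NULL.
- sku=TH: no b row matches, row kept with b columns NULL.
- sku=FL: 4 matching b row(s), so 4 row(s) emitted.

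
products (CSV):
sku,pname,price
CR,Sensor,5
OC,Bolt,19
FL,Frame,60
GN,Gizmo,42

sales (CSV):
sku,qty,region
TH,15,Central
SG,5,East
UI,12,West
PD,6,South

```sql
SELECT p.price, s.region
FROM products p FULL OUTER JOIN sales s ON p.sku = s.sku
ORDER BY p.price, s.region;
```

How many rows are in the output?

8

FULL OUTER JOIN keeps every row from both sides; unmatched rows get NULL for the other side's columns.
Matching on p.sku = s.sku.
- p[0] sku=CR → no match; kept with NULLs on the s side.
- p[1] sku=OC → no match; kept with NULLs on the s side.
- p[2] sku=FL → no match; kept with NULLs on the s side.
- p[3] sku=GN → no match; kept with NULLs on the s side.
- 4 s row(s) had no p match → kept, p columns NULL.
Total: 0 matched + 8 padded = 8 rows.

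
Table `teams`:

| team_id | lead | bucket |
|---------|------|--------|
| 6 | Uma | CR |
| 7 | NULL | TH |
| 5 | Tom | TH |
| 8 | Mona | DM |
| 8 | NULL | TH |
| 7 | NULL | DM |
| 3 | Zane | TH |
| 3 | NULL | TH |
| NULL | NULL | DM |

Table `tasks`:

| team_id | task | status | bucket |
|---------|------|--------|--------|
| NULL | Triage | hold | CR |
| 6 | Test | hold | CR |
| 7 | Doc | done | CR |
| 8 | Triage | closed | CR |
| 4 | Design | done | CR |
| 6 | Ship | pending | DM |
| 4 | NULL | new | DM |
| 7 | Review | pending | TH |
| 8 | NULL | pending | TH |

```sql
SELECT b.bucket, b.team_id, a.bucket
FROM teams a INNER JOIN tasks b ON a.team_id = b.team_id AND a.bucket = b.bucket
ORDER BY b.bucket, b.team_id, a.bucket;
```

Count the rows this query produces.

INNER JOIN keeps only pairs where the ON condition holds.
Matching on a.team_id = b.team_id AND a.bucket = b.bucket. A NULL in a compared column never satisfies the condition.
Matched pairs: 3.
Total: 3 rows.

3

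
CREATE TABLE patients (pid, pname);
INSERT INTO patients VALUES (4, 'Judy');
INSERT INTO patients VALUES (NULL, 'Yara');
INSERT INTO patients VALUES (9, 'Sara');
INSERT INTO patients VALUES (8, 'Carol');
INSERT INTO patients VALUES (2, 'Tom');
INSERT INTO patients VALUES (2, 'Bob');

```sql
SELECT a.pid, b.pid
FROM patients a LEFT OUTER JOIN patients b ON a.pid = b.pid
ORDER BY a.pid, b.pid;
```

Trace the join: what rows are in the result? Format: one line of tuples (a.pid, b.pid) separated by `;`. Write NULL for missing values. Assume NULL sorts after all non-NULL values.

(2, 2); (2, 2); (2, 2); (2, 2); (4, 4); (8, 8); (9, 9); (NULL, NULL)

LEFT JOIN keeps every row from `patients a`; unmatched rows get NULL for `patients b`'s columns.
Matching on a.pid = b.pid. A NULL in a compared column never satisfies the condition.
- a (pid=4) pairs with 1 row(s) of b.
- a (pid=NULL) has no partner → padded with NULL.
- a (pid=9) pairs with 1 row(s) of b.
- a (pid=8) pairs with 1 row(s) of b.
- a (pid=2) pairs with 2 row(s) of b.
- a (pid=2) pairs with 2 row(s) of b.
After projecting and ordering:
a.pid | b.pid
2 | 2
2 | 2
2 | 2
2 | 2
4 | 4
8 | 8
9 | 9
NULL | NULL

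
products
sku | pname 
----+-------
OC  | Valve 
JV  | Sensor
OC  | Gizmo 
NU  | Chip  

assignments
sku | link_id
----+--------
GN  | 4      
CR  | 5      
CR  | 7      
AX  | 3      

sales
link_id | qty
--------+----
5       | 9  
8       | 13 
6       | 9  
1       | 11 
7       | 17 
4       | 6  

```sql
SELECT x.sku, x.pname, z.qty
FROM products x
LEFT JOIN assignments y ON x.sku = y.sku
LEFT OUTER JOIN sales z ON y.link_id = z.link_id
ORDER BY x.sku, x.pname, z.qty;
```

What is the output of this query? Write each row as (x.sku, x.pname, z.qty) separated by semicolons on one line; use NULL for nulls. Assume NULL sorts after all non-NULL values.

(JV, Sensor, NULL); (NU, Chip, NULL); (OC, Gizmo, NULL); (OC, Valve, NULL)

Step 1 — x LEFT JOIN y on sku → 4 row(s).
Then LEFT JOIN `sales z` on link_id: each of those 4 rows is kept; rows whose y.link_id has no match in z get NULL for z's columns.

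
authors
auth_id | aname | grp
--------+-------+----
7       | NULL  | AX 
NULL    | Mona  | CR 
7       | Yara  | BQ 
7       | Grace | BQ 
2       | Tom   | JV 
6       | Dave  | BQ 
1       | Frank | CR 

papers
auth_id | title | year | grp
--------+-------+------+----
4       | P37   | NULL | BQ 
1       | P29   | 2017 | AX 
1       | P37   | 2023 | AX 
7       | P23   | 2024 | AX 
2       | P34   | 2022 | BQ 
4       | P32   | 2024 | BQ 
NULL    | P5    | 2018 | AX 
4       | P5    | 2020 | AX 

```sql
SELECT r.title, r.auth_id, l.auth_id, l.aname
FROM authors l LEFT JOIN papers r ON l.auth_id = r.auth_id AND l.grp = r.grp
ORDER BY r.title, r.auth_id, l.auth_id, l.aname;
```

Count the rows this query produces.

7

LEFT JOIN keeps every row from `authors`; unmatched rows get NULL for `papers`'s columns.
Matching on l.auth_id = r.auth_id AND l.grp = r.grp. A NULL in a compared column never satisfies the condition.
Matched pairs: 1; unmatched l rows kept: 6.
Total: 1 matched + 6 padded = 7 rows.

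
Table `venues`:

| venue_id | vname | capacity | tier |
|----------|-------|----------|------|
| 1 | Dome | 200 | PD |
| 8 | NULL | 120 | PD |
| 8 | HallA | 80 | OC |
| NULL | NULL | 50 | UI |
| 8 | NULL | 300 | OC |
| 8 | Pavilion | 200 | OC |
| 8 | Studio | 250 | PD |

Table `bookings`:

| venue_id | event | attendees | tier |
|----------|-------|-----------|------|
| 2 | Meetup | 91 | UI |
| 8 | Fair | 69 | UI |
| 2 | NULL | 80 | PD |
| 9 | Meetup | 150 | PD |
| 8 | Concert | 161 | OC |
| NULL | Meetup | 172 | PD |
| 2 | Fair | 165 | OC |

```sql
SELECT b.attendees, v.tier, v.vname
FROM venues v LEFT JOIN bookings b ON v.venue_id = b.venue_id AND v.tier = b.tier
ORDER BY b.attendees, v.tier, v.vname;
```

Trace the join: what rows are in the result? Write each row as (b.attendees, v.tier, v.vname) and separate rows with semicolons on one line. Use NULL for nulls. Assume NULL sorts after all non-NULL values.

LEFT JOIN keeps every row from `venues`; unmatched rows get NULL for `bookings`'s columns.
Matching on v.venue_id = b.venue_id AND v.tier = b.tier. A NULL in a compared column never satisfies the condition.
Matched pairs: 3; unmatched v rows kept: 4.

(161, OC, HallA); (161, OC, Pavilion); (161, OC, NULL); (NULL, PD, Dome); (NULL, PD, Studio); (NULL, PD, NULL); (NULL, UI, NULL)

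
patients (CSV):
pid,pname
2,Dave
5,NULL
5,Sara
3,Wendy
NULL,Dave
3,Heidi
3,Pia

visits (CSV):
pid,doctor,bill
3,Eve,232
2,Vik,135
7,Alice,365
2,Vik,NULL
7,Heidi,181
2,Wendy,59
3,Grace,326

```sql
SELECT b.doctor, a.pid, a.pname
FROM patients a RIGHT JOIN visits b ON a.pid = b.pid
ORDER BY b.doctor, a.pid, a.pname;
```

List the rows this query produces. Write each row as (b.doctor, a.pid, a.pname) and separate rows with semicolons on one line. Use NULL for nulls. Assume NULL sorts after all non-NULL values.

(Alice, NULL, NULL); (Eve, 3, Heidi); (Eve, 3, Pia); (Eve, 3, Wendy); (Grace, 3, Heidi); (Grace, 3, Pia); (Grace, 3, Wendy); (Heidi, NULL, NULL); (Vik, 2, Dave); (Vik, 2, Dave); (Wendy, 2, Dave)

RIGHT JOIN keeps every row from `visits`; unmatched rows get NULL for `patients`'s columns.
Matching on a.pid = b.pid. A NULL in a compared column never satisfies the condition.
- a row (pid=2): matches 3 b row(s) → 3 output row(s).
- a row (pid=5): no match.
- a row (pid=5): no match.
- a row (pid=3): matches 2 b row(s) → 2 output row(s).
- a row (pid=NULL): no match.
- a row (pid=3): matches 2 b row(s) → 2 output row(s).
- a row (pid=3): matches 2 b row(s) → 2 output row(s).
- plus 2 unmatched b row(s), each kept with NULL a columns.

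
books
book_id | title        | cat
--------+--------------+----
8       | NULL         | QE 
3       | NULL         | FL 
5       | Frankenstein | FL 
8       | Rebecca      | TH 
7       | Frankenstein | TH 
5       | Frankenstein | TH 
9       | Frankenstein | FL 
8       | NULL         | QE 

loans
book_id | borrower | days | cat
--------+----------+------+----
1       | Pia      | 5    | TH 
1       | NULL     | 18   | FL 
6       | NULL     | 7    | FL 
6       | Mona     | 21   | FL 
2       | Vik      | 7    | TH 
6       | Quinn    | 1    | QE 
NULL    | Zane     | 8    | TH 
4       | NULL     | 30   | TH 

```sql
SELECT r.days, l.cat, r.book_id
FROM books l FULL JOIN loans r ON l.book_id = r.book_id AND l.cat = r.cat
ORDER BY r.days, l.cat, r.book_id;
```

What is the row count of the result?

FULL OUTER JOIN keeps every row from both sides; unmatched rows get NULL for the other side's columns.
Matching on l.book_id = r.book_id AND l.cat = r.cat. A NULL in a compared column never satisfies the condition.
Matched pairs: 0; unmatched l rows kept: 8; unmatched r rows kept: 8.
Total: 0 matched + 16 padded = 16 rows.

16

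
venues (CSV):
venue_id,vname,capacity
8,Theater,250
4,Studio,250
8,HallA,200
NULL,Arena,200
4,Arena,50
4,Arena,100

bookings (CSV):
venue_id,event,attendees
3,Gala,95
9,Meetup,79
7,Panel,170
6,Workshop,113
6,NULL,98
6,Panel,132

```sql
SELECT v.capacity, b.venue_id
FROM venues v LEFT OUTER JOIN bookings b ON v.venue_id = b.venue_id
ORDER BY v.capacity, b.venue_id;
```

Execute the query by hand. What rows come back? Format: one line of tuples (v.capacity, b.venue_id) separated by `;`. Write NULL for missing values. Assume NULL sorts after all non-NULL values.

(50, NULL); (100, NULL); (200, NULL); (200, NULL); (250, NULL); (250, NULL)

LEFT JOIN keeps every row from `venues`; unmatched rows get NULL for `bookings`'s columns.
Matching on v.venue_id = b.venue_id. A NULL in a compared column never satisfies the condition.
Matched pairs: 0; unmatched v rows kept: 6.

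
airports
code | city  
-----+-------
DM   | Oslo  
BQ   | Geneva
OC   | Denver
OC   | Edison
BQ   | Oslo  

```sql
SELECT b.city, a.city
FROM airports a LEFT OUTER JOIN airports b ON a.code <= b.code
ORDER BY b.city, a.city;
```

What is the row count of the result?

17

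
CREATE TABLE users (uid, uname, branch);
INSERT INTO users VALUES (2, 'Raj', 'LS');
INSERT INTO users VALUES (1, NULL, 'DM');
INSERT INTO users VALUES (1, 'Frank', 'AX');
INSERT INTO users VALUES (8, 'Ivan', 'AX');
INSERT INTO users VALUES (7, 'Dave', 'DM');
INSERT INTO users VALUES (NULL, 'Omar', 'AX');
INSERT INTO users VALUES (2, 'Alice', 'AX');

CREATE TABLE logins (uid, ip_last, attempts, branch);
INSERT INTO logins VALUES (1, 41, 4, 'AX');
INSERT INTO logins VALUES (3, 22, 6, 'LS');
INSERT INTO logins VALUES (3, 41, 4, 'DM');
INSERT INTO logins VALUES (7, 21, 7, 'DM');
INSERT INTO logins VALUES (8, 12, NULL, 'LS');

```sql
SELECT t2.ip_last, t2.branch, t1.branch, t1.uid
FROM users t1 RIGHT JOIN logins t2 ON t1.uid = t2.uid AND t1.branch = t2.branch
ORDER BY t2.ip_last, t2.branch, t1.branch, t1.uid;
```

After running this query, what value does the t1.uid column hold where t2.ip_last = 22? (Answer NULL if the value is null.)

NULL

RIGHT JOIN keeps every row from `logins`; unmatched rows get NULL for `users`'s columns.
Matching on t1.uid = t2.uid AND t1.branch = t2.branch. A NULL in a compared column never satisfies the condition.
Matched pairs: 2; unmatched t2 rows kept: 3.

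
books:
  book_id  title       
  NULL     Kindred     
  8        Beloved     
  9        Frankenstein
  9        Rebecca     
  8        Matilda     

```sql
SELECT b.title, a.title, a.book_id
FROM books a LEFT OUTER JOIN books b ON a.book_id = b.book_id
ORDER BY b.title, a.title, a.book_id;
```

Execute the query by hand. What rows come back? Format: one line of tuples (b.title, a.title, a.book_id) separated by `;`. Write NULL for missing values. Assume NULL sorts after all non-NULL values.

(Beloved, Beloved, 8); (Beloved, Matilda, 8); (Frankenstein, Frankenstein, 9); (Frankenstein, Rebecca, 9); (Matilda, Beloved, 8); (Matilda, Matilda, 8); (Rebecca, Frankenstein, 9); (Rebecca, Rebecca, 9); (NULL, Kindred, NULL)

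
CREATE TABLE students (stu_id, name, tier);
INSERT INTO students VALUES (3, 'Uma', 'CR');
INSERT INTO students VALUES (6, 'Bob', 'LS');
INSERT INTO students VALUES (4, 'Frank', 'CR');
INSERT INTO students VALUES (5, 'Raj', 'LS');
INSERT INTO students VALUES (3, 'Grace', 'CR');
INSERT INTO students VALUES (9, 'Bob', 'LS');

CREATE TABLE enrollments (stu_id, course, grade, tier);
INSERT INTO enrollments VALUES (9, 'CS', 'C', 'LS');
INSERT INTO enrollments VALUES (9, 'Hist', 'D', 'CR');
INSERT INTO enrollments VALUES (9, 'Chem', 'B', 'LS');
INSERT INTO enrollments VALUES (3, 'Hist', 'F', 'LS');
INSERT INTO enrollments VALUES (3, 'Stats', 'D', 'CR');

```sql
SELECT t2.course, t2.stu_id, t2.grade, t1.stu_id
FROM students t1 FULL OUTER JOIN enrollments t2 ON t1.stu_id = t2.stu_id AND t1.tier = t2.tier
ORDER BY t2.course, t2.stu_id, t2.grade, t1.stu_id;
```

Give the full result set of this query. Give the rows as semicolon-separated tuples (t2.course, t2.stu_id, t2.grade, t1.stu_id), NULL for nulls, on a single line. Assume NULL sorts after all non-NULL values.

FULL OUTER JOIN keeps every row from both sides; unmatched rows get NULL for the other side's columns.
Matching on t1.stu_id = t2.stu_id AND t1.tier = t2.tier.
- t1 (stu_id=3, tier=CR) pairs with 1 row(s) of t2.
- t1 (stu_id=6, tier=LS) has no partner → padded with NULL.
- t1 (stu_id=4, tier=CR) has no partner → padded with NULL.
- t1 (stu_id=5, tier=LS) has no partner → padded with NULL.
- t1 (stu_id=3, tier=CR) pairs with 1 row(s) of t2.
- t1 (stu_id=9, tier=LS) pairs with 2 row(s) of t2.
- 2 row(s) from t2 found no t1 partner → padded with NULL.
After projecting and ordering:
t2.course | t2.stu_id | t2.grade | t1.stu_id
CS | 9 | C | 9
Chem | 9 | B | 9
Hist | 3 | F | NULL
Hist | 9 | D | NULL
Stats | 3 | D | 3
Stats | 3 | D | 3
NULL | NULL | NULL | 4
NULL | NULL | NULL | 5
NULL | NULL | NULL | 6

(CS, 9, C, 9); (Chem, 9, B, 9); (Hist, 3, F, NULL); (Hist, 9, D, NULL); (Stats, 3, D, 3); (Stats, 3, D, 3); (NULL, NULL, NULL, 4); (NULL, NULL, NULL, 5); (NULL, NULL, NULL, 6)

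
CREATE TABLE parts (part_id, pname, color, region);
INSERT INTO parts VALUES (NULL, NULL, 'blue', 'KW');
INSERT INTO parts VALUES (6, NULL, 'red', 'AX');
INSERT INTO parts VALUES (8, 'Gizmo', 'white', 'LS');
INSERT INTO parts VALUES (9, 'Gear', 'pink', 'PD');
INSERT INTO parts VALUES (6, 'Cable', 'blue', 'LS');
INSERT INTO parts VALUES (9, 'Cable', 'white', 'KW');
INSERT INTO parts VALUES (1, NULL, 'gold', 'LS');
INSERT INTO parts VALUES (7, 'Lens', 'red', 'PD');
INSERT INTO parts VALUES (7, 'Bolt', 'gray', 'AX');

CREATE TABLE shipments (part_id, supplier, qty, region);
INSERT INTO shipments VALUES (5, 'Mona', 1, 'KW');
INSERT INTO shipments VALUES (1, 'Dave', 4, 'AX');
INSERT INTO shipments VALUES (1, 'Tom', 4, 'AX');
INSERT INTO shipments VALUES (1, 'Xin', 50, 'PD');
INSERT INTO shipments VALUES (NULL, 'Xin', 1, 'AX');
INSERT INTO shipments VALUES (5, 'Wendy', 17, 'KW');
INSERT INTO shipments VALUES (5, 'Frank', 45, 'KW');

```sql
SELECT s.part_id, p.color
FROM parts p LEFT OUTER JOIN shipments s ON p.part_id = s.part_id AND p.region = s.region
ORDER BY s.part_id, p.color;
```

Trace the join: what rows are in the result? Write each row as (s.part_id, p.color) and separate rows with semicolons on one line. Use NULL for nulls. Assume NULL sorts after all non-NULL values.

(NULL, blue); (NULL, blue); (NULL, gold); (NULL, gray); (NULL, pink); (NULL, red); (NULL, red); (NULL, white); (NULL, white)

LEFT JOIN keeps every row from `parts`; unmatched rows get NULL for `shipments`'s columns.
Matching on p.part_id = s.part_id AND p.region = s.region. A NULL in a compared column never satisfies the condition.
Matched pairs: 0; unmatched p rows kept: 9.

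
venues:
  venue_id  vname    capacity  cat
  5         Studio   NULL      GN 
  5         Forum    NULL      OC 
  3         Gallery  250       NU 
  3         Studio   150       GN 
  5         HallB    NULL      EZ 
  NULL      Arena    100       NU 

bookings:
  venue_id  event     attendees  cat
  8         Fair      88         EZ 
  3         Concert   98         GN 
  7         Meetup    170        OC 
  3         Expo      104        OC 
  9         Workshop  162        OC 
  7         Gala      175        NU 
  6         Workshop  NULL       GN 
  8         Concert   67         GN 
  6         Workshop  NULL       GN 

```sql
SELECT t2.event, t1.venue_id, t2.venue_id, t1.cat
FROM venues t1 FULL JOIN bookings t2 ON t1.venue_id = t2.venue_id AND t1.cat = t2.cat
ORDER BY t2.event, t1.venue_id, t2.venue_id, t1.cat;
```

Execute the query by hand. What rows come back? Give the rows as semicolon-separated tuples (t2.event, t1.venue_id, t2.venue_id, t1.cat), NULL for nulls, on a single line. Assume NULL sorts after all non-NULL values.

(Concert, 3, 3, GN); (Concert, NULL, 8, NULL); (Expo, NULL, 3, NULL); (Fair, NULL, 8, NULL); (Gala, NULL, 7, NULL); (Meetup, NULL, 7, NULL); (Workshop, NULL, 6, NULL); (Workshop, NULL, 6, NULL); (Workshop, NULL, 9, NULL); (NULL, 3, NULL, NU); (NULL, 5, NULL, EZ); (NULL, 5, NULL, GN); (NULL, 5, NULL, OC); (NULL, NULL, NULL, NU)

FULL OUTER JOIN keeps every row from both sides; unmatched rows get NULL for the other side's columns.
Matching on t1.venue_id = t2.venue_id AND t1.cat = t2.cat. A NULL in a compared column never satisfies the condition.
- venue_id=5, cat=GN: no t2 row matches, row kept with t2 columns NULL.
- venue_id=5, cat=OC: no t2 row matches, row kept with t2 columns NULL.
- venue_id=3, cat=NU: no t2 row matches, row kept with t2 columns NULL.
- venue_id=3, cat=GN: 1 matching t2 row(s), so 1 row(s) emitted.
- venue_id=5, cat=EZ: no t2 row matches, row kept with t2 columns NULL.
- venue_id=NULL, cat=NU: no t2 row matches, row kept with t2 columns NULL.
- plus 8 unmatched t2 row(s), each kept with NULL t1 columns.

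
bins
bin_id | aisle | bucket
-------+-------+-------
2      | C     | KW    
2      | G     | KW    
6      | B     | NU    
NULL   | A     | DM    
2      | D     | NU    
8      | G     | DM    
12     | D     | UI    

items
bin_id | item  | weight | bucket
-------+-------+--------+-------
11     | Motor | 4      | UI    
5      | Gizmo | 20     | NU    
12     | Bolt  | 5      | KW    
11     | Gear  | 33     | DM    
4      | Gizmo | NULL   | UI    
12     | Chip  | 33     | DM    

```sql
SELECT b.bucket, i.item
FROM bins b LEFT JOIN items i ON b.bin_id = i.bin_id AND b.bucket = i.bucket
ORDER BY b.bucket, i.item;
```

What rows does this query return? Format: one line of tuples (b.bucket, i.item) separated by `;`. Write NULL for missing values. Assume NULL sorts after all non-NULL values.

(DM, NULL); (DM, NULL); (KW, NULL); (KW, NULL); (NU, NULL); (NU, NULL); (UI, NULL)

LEFT JOIN keeps every row from `bins`; unmatched rows get NULL for `items`'s columns.
Matching on b.bin_id = i.bin_id AND b.bucket = i.bucket. A NULL in a compared column never satisfies the condition.
Matched pairs: 0; unmatched b rows kept: 7.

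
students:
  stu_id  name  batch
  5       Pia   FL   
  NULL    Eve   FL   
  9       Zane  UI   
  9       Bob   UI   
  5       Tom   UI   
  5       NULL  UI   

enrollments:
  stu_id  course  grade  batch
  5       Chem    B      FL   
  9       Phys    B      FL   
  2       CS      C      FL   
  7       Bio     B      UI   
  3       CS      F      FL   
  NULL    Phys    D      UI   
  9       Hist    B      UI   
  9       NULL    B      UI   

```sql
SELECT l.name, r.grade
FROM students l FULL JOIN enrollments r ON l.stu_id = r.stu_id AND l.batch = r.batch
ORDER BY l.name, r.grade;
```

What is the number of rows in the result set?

FULL OUTER JOIN keeps every row from both sides; unmatched rows get NULL for the other side's columns.
Matching on l.stu_id = r.stu_id AND l.batch = r.batch. A NULL in a compared column never satisfies the condition.
Matched pairs: 5; unmatched l rows kept: 3; unmatched r rows kept: 5.
Total: 5 matched + 8 padded = 13 rows.

13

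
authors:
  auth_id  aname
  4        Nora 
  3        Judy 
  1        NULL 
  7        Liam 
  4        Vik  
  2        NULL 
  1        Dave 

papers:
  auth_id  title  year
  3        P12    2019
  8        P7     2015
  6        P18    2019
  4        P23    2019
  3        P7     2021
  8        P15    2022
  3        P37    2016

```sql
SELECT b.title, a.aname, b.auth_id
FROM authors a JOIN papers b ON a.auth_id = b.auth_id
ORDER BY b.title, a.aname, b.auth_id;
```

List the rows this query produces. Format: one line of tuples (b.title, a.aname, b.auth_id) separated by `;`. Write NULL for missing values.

INNER JOIN keeps only pairs where the ON condition holds.
Matching on a.auth_id = b.auth_id.
- a (auth_id=4) pairs with 1 row(s) of b.
- a (auth_id=3) pairs with 3 row(s) of b.
- a (auth_id=1) has no partner → excluded.
- a (auth_id=7) has no partner → excluded.
- a (auth_id=4) pairs with 1 row(s) of b.
- a (auth_id=2) has no partner → excluded.
- a (auth_id=1) has no partner → excluded.
After projecting and ordering:
b.title | a.aname | b.auth_id
P12 | Judy | 3
P23 | Nora | 4
P23 | Vik | 4
P37 | Judy | 3
P7 | Judy | 3

(P12, Judy, 3); (P23, Nora, 4); (P23, Vik, 4); (P37, Judy, 3); (P7, Judy, 3)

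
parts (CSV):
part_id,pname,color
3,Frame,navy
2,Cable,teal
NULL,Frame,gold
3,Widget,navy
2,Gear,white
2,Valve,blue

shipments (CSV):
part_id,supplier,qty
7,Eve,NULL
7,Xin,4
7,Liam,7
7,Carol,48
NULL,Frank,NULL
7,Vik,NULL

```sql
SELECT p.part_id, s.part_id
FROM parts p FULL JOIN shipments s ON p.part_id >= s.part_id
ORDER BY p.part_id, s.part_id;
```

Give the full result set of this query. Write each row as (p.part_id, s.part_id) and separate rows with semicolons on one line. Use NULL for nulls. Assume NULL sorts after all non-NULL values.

FULL OUTER JOIN keeps every row from both sides; unmatched rows get NULL for the other side's columns.
Matching on p.part_id >= s.part_id. A NULL in a compared column never satisfies the condition.
- p (part_id=3) has no partner → padded with NULL.
- p (part_id=2) has no partner → padded with NULL.
- p (part_id=NULL) has no partner → padded with NULL.
- p (part_id=3) has no partner → padded with NULL.
- p (part_id=2) has no partner → padded with NULL.
- p (part_id=2) has no partner → padded with NULL.
- 6 row(s) from s found no p partner → padded with NULL.

(2, NULL); (2, NULL); (2, NULL); (3, NULL); (3, NULL); (NULL, 7); (NULL, 7); (NULL, 7); (NULL, 7); (NULL, 7); (NULL, NULL); (NULL, NULL)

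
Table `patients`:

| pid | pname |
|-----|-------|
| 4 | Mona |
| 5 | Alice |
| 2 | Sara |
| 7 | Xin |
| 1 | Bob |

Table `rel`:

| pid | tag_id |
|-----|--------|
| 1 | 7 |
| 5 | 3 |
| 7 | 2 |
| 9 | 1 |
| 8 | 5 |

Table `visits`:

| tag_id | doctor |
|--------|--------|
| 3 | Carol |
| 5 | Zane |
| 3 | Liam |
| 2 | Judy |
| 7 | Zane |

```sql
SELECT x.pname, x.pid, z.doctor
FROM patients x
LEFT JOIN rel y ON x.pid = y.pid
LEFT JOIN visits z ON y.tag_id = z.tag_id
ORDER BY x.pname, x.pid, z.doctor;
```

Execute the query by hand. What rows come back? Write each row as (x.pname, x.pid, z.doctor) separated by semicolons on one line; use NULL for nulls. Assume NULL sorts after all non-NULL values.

(Alice, 5, Carol); (Alice, 5, Liam); (Bob, 1, Zane); (Mona, 4, NULL); (Sara, 2, NULL); (Xin, 7, Judy)

Step 1 — x LEFT JOIN y on pid → 5 row(s).
Then LEFT JOIN `visits z` on tag_id: each of those 5 rows is kept; rows whose y.tag_id has no match in z get NULL for z's columns.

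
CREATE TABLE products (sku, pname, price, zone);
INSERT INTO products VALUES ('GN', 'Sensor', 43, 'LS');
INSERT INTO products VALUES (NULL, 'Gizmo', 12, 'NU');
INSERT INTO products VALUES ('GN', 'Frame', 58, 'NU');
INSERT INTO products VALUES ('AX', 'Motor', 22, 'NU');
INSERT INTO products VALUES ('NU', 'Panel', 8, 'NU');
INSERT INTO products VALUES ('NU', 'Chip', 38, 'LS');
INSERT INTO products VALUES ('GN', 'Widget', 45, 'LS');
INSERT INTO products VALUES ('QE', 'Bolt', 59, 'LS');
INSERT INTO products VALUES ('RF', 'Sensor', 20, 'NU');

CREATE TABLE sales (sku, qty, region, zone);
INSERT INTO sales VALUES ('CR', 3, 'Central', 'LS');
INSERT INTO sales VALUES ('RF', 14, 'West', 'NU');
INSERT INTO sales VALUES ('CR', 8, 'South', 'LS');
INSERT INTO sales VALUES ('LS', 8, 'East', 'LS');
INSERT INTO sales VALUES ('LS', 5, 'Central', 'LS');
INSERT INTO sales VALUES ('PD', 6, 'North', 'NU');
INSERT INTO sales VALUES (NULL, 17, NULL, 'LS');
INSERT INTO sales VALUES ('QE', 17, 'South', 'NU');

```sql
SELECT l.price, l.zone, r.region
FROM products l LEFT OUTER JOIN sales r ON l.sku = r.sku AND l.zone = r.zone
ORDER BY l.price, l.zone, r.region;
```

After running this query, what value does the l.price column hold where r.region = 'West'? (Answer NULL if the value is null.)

LEFT JOIN keeps every row from `products`; unmatched rows get NULL for `sales`'s columns.
Matching on l.sku = r.sku AND l.zone = r.zone. A NULL in a compared column never satisfies the condition.
- sku=GN, zone=LS: no r row matches, row kept with r columns NULL.
- sku=NULL, zone=NU: no r row matches, row kept with r columns NULL.
- sku=GN, zone=NU: no r row matches, row kept with r columns NULL.
- sku=AX, zone=NU: no r row matches, row kept with r columns NULL.
- sku=NU, zone=NU: no r row matches, row kept with r columns NULL.
- sku=NU, zone=LS: no r row matches, row kept with r columns NULL.
- sku=GN, zone=LS: no r row matches, row kept with r columns NULL.
- sku=QE, zone=LS: no r row matches, row kept with r columns NULL.
- sku=RF, zone=NU: 1 matching r row(s), so 1 row(s) emitted.

20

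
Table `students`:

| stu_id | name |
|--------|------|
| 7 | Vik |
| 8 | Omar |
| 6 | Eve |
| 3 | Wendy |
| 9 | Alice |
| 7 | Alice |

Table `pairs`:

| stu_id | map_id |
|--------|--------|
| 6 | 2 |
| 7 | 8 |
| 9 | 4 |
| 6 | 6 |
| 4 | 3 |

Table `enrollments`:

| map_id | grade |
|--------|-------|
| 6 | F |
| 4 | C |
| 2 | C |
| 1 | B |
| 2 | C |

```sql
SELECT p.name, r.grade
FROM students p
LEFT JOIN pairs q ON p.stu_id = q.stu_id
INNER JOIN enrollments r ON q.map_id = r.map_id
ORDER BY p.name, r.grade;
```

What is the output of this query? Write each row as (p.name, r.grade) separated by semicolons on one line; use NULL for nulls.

Step 1 — p LEFT JOIN q on stu_id → 7 row(s).
Then INNER JOIN `enrollments r` on map_id: keep only rows whose q.map_id appears in r.

(Alice, C); (Eve, C); (Eve, C); (Eve, F)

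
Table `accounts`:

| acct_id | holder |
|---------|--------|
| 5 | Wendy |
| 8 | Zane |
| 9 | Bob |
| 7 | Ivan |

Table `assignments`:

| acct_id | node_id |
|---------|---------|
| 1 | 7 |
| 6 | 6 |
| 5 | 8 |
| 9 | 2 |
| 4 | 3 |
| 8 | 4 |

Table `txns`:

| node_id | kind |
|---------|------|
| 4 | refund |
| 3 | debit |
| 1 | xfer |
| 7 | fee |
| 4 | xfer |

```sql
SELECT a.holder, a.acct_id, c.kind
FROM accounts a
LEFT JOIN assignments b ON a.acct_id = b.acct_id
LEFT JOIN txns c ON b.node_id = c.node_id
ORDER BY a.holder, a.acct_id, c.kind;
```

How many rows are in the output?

5

Step 1 — a LEFT JOIN b on acct_id → 4 row(s).
Then LEFT JOIN `txns c` on node_id: each of those 4 rows is kept; rows whose b.node_id has no match in c get NULL for c's columns.
Result: 5 row(s).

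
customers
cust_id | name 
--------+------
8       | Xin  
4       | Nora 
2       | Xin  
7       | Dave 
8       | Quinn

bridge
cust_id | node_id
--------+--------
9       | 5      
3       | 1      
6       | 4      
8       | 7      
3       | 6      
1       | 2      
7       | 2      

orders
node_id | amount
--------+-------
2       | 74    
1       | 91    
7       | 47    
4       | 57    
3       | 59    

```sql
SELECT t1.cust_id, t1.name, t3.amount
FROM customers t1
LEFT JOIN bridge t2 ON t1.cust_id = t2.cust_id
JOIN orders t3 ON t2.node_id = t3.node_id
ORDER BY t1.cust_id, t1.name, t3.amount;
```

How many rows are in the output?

3

Step 1 — t1 LEFT JOIN t2 on cust_id → 5 row(s).
Then INNER JOIN `orders t3` on node_id: keep only rows whose t2.node_id appears in t3.
Result: 3 row(s).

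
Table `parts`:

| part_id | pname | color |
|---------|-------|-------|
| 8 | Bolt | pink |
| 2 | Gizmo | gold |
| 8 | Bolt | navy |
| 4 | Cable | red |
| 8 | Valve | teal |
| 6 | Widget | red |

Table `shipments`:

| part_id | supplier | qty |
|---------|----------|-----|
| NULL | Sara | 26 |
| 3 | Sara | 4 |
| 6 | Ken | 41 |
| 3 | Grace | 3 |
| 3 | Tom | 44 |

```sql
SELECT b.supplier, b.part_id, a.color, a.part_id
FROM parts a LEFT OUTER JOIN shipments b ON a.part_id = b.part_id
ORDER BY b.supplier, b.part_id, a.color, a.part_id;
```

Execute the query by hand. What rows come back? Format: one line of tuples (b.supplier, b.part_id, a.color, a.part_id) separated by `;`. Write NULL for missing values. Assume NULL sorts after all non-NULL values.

(Ken, 6, red, 6); (NULL, NULL, gold, 2); (NULL, NULL, navy, 8); (NULL, NULL, pink, 8); (NULL, NULL, red, 4); (NULL, NULL, teal, 8)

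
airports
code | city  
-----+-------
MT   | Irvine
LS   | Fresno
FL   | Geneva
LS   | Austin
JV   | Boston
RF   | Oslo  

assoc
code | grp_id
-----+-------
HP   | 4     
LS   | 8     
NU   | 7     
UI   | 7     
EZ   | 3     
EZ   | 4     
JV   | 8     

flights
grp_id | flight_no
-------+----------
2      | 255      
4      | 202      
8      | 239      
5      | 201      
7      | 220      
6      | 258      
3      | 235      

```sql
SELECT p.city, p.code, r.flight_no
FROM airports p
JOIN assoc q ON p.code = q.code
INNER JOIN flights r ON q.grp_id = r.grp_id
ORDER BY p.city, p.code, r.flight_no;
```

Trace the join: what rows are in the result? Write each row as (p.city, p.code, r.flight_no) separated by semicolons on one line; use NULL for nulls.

(Austin, LS, 239); (Boston, JV, 239); (Fresno, LS, 239)

Joins associate left-to-right: airports INNER JOIN assoc on code gives 3 intermediate row(s).
Then INNER JOIN `flights r` on grp_id: keep only rows whose q.grp_id appears in r.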